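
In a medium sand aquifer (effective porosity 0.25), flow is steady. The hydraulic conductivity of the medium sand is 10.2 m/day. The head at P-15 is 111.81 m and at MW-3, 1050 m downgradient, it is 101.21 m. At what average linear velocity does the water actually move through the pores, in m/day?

0.412

Hydraulic gradient i = (111.81 − 101.21) / 1050 = 10.6 / 1050 = 0.01010.
Darcy flux q = K · i = 10.20 × 0.01010 = 0.1030 m/day.
Seepage velocity v = q / n_e = 0.1030 / 0.25 = 0.4119 m/day.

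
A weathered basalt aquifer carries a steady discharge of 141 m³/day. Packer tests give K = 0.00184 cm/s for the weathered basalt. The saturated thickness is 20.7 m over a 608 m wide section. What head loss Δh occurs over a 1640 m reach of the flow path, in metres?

11.6

Convert K: 0.00184 cm/s × 864 = 1.590 m/day.
Cross-sectional area A = 608 × 20.7 = 12586 m².
From Q = K·A·i, i = Q / (K·A) = 141 / (1.590 × 12586) = 0.007047.
Head loss Δh = i · L = 0.007047 × 1640 = 11.56 m.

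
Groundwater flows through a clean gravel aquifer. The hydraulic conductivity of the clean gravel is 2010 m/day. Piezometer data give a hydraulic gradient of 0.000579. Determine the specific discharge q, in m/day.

1.16

Hydraulic gradient i = 0.000579.
Specific discharge q = K · i = 2010 × 0.0005790 = 1.164 m/day.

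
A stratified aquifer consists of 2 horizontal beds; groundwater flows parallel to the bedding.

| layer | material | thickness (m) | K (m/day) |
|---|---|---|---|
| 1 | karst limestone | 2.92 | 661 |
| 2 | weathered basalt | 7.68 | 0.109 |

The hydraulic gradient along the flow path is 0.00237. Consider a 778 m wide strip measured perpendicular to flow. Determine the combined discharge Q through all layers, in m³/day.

3560

Flow is parallel to layering, so each bed carries its own Darcy discharge and the transmissivities add.
Σ(K_i·b_i) = 661×2.92 + 0.109×7.68 = 1931 m²/day.
Hydraulic gradient i = 0.00237.
Q = Σ(K_i·b_i) · W · i = 1931 × 778 × 0.002370 = 3560 m³/day.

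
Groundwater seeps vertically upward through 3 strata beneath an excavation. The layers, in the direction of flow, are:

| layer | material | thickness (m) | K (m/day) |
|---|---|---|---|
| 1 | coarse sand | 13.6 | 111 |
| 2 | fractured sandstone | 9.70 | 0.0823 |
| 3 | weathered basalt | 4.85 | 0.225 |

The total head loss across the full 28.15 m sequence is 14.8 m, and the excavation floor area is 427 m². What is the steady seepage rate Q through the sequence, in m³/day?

45.3

Flow is perpendicular to layering, so the layers act in series and the equivalent K is the thickness-weighted harmonic mean.
Total thickness L = 13.6 + 9.70 + 4.85 = 28.15 m.
Σ(b_i/K_i) = 13.6/111 + 9.70/0.0823 + 4.85/0.225 = 139.5 d.
K_eq = L / Σ(b_i/K_i) = 28.15 / 139.5 = 0.2017 m/day.
Q = K_eq · A · (Δh/L) = 0.2017 × 427 × (14.8/28.15) = 45.29 m³/day.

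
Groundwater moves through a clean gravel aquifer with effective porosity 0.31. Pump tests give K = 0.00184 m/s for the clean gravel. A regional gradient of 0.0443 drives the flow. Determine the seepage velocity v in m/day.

22.7

Convert K: 0.00184 m/s × 86400 = 159.0 m/day.
Hydraulic gradient i = 0.0443.
Darcy flux q = K · i = 159.0 × 0.04430 = 7.043 m/day.
Seepage velocity v = q / n_e = 7.043 / 0.31 = 22.72 m/day.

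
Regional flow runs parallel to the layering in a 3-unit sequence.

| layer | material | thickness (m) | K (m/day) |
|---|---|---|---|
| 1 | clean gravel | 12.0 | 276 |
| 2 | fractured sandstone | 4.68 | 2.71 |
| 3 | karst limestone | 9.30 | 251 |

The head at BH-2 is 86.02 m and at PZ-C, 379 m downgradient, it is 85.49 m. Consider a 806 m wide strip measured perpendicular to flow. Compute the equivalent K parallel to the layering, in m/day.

Flow is parallel to layering, so each bed carries its own Darcy discharge and the transmissivities add.
Σ(K_i·b_i) = 276×12.0 + 2.71×4.68 + 251×9.30 = 5659 m²/day.
Total thickness b = 25.98 m, so K_eq = Σ(K_i·b_i)/b = 217.8 m/day.

218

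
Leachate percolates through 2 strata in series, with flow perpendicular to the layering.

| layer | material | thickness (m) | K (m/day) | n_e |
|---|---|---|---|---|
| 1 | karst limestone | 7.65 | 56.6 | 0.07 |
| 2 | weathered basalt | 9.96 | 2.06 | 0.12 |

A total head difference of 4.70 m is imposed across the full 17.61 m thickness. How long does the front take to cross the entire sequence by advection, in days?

With flow normal to the layers, continuity requires the same specific discharge q through every layer.
Σ(b_i/K_i) = 7.65/56.6 + 9.96/2.06 = 4.970 d.
q = Δh / Σ(b_i/K_i) = 4.70 / 4.970 = 0.9457 m/day.
In each layer the seepage velocity is v_i = q/n_i, so the layer transit time is t_i = b_i·n_i / q:
  layer 1 (karst limestone): t_1 = 7.65 × 0.07 / 0.9457 = 0.5663 d
  layer 2 (weathered basalt): t_2 = 9.96 × 0.12 / 0.9457 = 1.264 d
Total t = Σ t_i = 1.830 days.

1.83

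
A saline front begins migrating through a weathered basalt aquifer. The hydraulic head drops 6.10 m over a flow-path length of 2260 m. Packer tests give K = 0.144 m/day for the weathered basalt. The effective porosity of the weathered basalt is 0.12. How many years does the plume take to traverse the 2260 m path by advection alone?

1910

Hydraulic gradient i = Δh / L = 6.10 / 2260 = 0.002699.
Darcy flux q = K · i = 0.1440 × 0.002699 = 0.0003887 m/day.
Seepage velocity v = q / n_e = 0.0003887 / 0.12 = 0.003239 m/day.
Travel time t = L / v = 2260 / 0.003239 = 6.978e+05 days = 1910 years.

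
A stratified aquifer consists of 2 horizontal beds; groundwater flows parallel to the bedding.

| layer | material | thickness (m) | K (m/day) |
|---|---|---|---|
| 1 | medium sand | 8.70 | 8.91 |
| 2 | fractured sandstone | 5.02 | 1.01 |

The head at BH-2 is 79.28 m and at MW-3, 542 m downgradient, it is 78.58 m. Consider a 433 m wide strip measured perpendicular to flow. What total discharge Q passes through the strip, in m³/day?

Flow is parallel to layering, so each bed carries its own Darcy discharge and the transmissivities add.
Σ(K_i·b_i) = 8.91×8.70 + 1.01×5.02 = 82.59 m²/day.
Hydraulic gradient i = (79.28 − 78.58) / 542 = 0.7 / 542 = 0.001292.
Q = Σ(K_i·b_i) · W · i = 82.59 × 433 × 0.001292 = 46.18 m³/day.

46.2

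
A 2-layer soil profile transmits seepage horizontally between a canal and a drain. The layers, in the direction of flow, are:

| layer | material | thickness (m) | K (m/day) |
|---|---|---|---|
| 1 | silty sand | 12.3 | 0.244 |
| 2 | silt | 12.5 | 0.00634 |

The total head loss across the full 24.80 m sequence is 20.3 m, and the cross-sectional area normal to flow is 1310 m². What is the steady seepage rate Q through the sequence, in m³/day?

Flow is perpendicular to layering, so the layers act in series and the equivalent K is the thickness-weighted harmonic mean.
Total thickness L = 12.3 + 12.5 = 24.80 m.
Σ(b_i/K_i) = 12.3/0.244 + 12.5/0.00634 = 2022 d.
K_eq = L / Σ(b_i/K_i) = 24.80 / 2022 = 0.01226 m/day.
Q = K_eq · A · (Δh/L) = 0.01226 × 1310 × (20.3/24.80) = 13.15 m³/day.

13.2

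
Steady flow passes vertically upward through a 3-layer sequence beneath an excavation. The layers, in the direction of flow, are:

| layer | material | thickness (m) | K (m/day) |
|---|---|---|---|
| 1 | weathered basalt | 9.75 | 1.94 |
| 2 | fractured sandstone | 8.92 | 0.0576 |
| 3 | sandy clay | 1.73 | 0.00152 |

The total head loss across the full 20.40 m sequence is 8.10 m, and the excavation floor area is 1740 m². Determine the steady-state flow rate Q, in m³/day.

10.9

Flow is perpendicular to layering, so the layers act in series and the equivalent K is the thickness-weighted harmonic mean.
Total thickness L = 9.75 + 8.92 + 1.73 = 20.40 m.
Σ(b_i/K_i) = 9.75/1.94 + 8.92/0.0576 + 1.73/0.00152 = 1298 d.
K_eq = L / Σ(b_i/K_i) = 20.40 / 1298 = 0.01572 m/day.
Q = K_eq · A · (Δh/L) = 0.01572 × 1740 × (8.10/20.40) = 10.86 m³/day.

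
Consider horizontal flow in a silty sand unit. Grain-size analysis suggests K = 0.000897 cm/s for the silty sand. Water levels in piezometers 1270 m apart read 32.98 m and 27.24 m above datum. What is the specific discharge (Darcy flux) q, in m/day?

Convert K: 0.000897 cm/s × 864 = 0.7750 m/day.
Hydraulic gradient i = (32.98 − 27.24) / 1270 = 5.74 / 1270 = 0.004520.
Specific discharge q = K · i = 0.7750 × 0.004520 = 0.003503 m/day.

0.00350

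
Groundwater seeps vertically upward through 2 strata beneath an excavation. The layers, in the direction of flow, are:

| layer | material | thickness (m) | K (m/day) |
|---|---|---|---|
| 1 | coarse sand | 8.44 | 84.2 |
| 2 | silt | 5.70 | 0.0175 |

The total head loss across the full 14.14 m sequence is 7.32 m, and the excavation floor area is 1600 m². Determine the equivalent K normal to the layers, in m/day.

0.0434

Flow is perpendicular to layering, so the layers act in series and the equivalent K is the thickness-weighted harmonic mean.
Total thickness L = 8.44 + 5.70 = 14.14 m.
Σ(b_i/K_i) = 8.44/84.2 + 5.70/0.0175 = 325.8 d.
K_eq = L / Σ(b_i/K_i) = 14.14 / 325.8 = 0.04340 m/day.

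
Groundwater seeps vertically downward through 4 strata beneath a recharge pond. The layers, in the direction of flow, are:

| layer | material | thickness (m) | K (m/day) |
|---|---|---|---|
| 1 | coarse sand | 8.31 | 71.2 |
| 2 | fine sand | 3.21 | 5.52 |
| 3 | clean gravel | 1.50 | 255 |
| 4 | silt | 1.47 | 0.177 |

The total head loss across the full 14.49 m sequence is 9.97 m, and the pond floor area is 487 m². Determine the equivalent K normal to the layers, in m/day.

Flow is perpendicular to layering, so the layers act in series and the equivalent K is the thickness-weighted harmonic mean.
Total thickness L = 8.31 + 3.21 + 1.50 + 1.47 = 14.49 m.
Σ(b_i/K_i) = 8.31/71.2 + 3.21/5.52 + 1.50/255 + 1.47/0.177 = 9.009 d.
K_eq = L / Σ(b_i/K_i) = 14.49 / 9.009 = 1.608 m/day.

1.61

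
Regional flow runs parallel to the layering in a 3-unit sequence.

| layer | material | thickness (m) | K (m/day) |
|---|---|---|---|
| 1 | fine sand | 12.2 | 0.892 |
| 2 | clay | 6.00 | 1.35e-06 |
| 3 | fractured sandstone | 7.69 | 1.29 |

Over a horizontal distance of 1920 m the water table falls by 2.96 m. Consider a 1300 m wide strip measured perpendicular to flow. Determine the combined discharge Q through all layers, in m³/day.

Flow is parallel to layering, so each bed carries its own Darcy discharge and the transmissivities add.
Σ(K_i·b_i) = 0.892×12.2 + 1.35e-06×6.00 + 1.29×7.69 = 20.80 m²/day.
Hydraulic gradient i = Δh / L = 2.96 / 1920 = 0.001542.
Q = Σ(K_i·b_i) · W · i = 20.80 × 1300 × 0.001542 = 41.69 m³/day.

41.7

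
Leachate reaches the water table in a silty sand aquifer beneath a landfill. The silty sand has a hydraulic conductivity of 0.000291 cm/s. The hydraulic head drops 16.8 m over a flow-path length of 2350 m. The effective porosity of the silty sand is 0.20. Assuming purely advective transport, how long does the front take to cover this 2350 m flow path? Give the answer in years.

716

Convert K: 0.000291 cm/s × 864 = 0.2514 m/day.
Hydraulic gradient i = Δh / L = 16.8 / 2350 = 0.007149.
Darcy flux q = K · i = 0.2514 × 0.007149 = 0.001797 m/day.
Seepage velocity v = q / n_e = 0.001797 / 0.20 = 0.008987 m/day.
Travel time t = L / v = 2350 / 0.008987 = 2.615e+05 days = 715.9 years.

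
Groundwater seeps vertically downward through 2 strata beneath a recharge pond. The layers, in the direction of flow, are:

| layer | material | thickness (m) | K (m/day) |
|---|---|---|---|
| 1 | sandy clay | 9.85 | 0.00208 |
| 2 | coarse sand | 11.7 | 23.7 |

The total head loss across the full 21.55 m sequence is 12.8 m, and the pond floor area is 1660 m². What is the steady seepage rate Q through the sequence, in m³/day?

Flow is perpendicular to layering, so the layers act in series and the equivalent K is the thickness-weighted harmonic mean.
Total thickness L = 9.85 + 11.7 = 21.55 m.
Σ(b_i/K_i) = 9.85/0.00208 + 11.7/23.7 = 4736 d.
K_eq = L / Σ(b_i/K_i) = 21.55 / 4736 = 0.004550 m/day.
Q = K_eq · A · (Δh/L) = 0.004550 × 1660 × (12.8/21.55) = 4.486 m³/day.

4.49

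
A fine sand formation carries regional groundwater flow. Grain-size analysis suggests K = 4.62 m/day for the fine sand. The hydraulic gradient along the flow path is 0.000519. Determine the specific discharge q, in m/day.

Hydraulic gradient i = 0.000519.
Specific discharge q = K · i = 4.620 × 0.0005190 = 0.002398 m/day.

0.00240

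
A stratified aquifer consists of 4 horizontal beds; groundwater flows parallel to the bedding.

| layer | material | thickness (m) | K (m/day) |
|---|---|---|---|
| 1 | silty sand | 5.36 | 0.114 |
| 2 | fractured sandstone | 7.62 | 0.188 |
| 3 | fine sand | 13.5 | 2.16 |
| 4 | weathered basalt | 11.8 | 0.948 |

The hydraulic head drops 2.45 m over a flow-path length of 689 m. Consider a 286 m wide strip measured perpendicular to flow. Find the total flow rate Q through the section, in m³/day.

Flow is parallel to layering, so each bed carries its own Darcy discharge and the transmissivities add.
Σ(K_i·b_i) = 0.114×5.36 + 0.188×7.62 + 2.16×13.5 + 0.948×11.8 = 42.39 m²/day.
Hydraulic gradient i = Δh / L = 2.45 / 689 = 0.003556.
Q = Σ(K_i·b_i) · W · i = 42.39 × 286 × 0.003556 = 43.11 m³/day.

43.1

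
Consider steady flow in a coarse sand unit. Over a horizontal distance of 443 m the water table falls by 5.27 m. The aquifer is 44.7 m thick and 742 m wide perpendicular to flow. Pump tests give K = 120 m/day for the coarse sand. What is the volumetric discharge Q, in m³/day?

Cross-sectional area A = 742 × 44.7 = 33167 m².
Hydraulic gradient i = Δh / L = 5.27 / 443 = 0.01190.
Darcy's law: Q = K · A · i = 120.0 × 33167 × 0.01190 = 47348 m³/day.

47300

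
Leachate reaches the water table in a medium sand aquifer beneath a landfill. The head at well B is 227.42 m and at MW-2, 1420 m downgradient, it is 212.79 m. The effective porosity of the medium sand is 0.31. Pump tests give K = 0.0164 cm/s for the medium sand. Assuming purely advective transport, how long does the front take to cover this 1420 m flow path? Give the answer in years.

8.26

Convert K: 0.0164 cm/s × 864 = 14.17 m/day.
Hydraulic gradient i = (227.42 − 212.79) / 1420 = 14.63 / 1420 = 0.01030.
Darcy flux q = K · i = 14.17 × 0.01030 = 0.1460 m/day.
Seepage velocity v = q / n_e = 0.1460 / 0.31 = 0.4709 m/day.
Travel time t = L / v = 1420 / 0.4709 = 3015 days = 8.256 years.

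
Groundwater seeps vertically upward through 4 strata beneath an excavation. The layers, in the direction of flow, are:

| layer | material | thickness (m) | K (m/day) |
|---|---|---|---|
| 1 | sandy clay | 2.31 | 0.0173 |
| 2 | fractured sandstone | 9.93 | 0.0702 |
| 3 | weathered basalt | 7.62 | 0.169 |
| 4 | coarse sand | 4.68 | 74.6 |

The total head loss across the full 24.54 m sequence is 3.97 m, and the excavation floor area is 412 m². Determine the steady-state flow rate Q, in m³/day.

5.11

Flow is perpendicular to layering, so the layers act in series and the equivalent K is the thickness-weighted harmonic mean.
Total thickness L = 2.31 + 9.93 + 7.62 + 4.68 = 24.54 m.
Σ(b_i/K_i) = 2.31/0.0173 + 9.93/0.0702 + 7.62/0.169 + 4.68/74.6 = 320.1 d.
K_eq = L / Σ(b_i/K_i) = 24.54 / 320.1 = 0.07666 m/day.
Q = K_eq · A · (Δh/L) = 0.07666 × 412 × (3.97/24.54) = 5.109 m³/day.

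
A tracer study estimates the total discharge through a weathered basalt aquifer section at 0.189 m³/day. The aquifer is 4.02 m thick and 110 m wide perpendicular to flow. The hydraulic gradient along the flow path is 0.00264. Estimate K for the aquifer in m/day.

Cross-sectional area A = 110 × 4.02 = 442.2 m².
Hydraulic gradient i = 0.00264.
From Q = K·A·i, K = Q / (A·i) = 0.189 / (442.2 × 0.002640) = 0.1619 m/day.

0.162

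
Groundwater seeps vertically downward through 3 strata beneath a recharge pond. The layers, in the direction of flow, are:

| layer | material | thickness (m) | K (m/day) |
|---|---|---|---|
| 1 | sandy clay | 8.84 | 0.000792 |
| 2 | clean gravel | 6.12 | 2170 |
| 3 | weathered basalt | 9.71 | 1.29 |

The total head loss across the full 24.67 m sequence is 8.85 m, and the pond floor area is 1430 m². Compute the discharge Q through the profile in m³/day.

Flow is perpendicular to layering, so the layers act in series and the equivalent K is the thickness-weighted harmonic mean.
Total thickness L = 8.84 + 6.12 + 9.71 = 24.67 m.
Σ(b_i/K_i) = 8.84/0.000792 + 6.12/2170 + 9.71/1.29 = 11169 d.
K_eq = L / Σ(b_i/K_i) = 24.67 / 11169 = 0.002209 m/day.
Q = K_eq · A · (Δh/L) = 0.002209 × 1430 × (8.85/24.67) = 1.133 m³/day.

1.13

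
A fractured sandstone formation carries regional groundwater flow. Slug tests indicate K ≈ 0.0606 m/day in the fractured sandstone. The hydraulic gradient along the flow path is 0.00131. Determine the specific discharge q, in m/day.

7.94e-05

Hydraulic gradient i = 0.00131.
Specific discharge q = K · i = 0.06060 × 0.001310 = 7.939e-05 m/day.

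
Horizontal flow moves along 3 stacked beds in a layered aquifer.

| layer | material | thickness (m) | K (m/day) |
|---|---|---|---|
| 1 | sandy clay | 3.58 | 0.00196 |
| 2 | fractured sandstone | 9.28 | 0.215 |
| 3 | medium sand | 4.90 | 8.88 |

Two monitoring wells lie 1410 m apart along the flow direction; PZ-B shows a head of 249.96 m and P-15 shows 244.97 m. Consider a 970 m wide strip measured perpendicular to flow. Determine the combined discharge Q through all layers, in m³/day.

156

Flow is parallel to layering, so each bed carries its own Darcy discharge and the transmissivities add.
Σ(K_i·b_i) = 0.00196×3.58 + 0.215×9.28 + 8.88×4.90 = 45.51 m²/day.
Hydraulic gradient i = (249.96 − 244.97) / 1410 = 4.99 / 1410 = 0.003539.
Q = Σ(K_i·b_i) · W · i = 45.51 × 970 × 0.003539 = 156.2 m³/day.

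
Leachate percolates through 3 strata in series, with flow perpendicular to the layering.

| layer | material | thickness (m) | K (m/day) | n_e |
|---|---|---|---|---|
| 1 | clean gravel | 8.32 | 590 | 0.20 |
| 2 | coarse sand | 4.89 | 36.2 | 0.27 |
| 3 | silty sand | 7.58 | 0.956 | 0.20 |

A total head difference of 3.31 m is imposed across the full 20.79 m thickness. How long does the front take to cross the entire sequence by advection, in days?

With flow normal to the layers, continuity requires the same specific discharge q through every layer.
Σ(b_i/K_i) = 8.32/590 + 4.89/36.2 + 7.58/0.956 = 8.078 d.
q = Δh / Σ(b_i/K_i) = 3.31 / 8.078 = 0.4098 m/day.
In each layer the seepage velocity is v_i = q/n_i, so the layer transit time is t_i = b_i·n_i / q:
  layer 1 (clean gravel): t_1 = 8.32 × 0.20 / 0.4098 = 4.061 d
  layer 2 (coarse sand): t_2 = 4.89 × 0.27 / 0.4098 = 3.222 d
  layer 3 (silty sand): t_3 = 7.58 × 0.20 / 0.4098 = 3.700 d
Total t = Σ t_i = 10.98 days.

11.0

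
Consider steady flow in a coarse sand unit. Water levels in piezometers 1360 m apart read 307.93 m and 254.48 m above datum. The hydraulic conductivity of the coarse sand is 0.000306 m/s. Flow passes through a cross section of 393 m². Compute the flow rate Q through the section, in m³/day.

408

Convert K: 0.000306 m/s × 86400 = 26.44 m/day.
Hydraulic gradient i = (307.93 − 254.48) / 1360 = 53.45 / 1360 = 0.03930.
Darcy's law: Q = K · A · i = 26.44 × 393.0 × 0.03930 = 408.4 m³/day.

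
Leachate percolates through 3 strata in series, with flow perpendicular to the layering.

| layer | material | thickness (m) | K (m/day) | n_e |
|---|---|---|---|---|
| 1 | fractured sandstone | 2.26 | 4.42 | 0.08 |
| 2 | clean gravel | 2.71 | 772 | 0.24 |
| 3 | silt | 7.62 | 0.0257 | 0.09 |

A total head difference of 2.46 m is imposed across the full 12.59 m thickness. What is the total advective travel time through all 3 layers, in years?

With flow normal to the layers, continuity requires the same specific discharge q through every layer.
Σ(b_i/K_i) = 2.26/4.42 + 2.71/772 + 7.62/0.0257 = 297.0 d.
q = Δh / Σ(b_i/K_i) = 2.46 / 297.0 = 0.008282 m/day.
In each layer the seepage velocity is v_i = q/n_i, so the layer transit time is t_i = b_i·n_i / q:
  layer 1 (fractured sandstone): t_1 = 2.26 × 0.08 / 0.008282 = 21.83 d
  layer 2 (clean gravel): t_2 = 2.71 × 0.24 / 0.008282 = 78.53 d
  layer 3 (silt): t_3 = 7.62 × 0.09 / 0.008282 = 82.80 d
Total t = Σ t_i = 183.2 days = 0.5015 years.

0.501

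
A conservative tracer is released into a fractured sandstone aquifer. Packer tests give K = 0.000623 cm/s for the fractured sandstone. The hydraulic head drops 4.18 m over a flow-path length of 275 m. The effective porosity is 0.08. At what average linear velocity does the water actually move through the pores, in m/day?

0.102

Convert K: 0.000623 cm/s × 864 = 0.5383 m/day.
Hydraulic gradient i = Δh / L = 4.18 / 275 = 0.01520.
Darcy flux q = K · i = 0.5383 × 0.01520 = 0.008182 m/day.
Seepage velocity v = q / n_e = 0.008182 / 0.08 = 0.1023 m/day.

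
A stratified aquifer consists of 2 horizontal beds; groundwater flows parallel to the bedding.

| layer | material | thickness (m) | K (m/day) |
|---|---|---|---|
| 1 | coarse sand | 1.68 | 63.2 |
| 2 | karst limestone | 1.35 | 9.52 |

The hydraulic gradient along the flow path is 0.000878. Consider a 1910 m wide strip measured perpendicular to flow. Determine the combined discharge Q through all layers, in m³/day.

200

Flow is parallel to layering, so each bed carries its own Darcy discharge and the transmissivities add.
Σ(K_i·b_i) = 63.2×1.68 + 9.52×1.35 = 119.0 m²/day.
Hydraulic gradient i = 0.000878.
Q = Σ(K_i·b_i) · W · i = 119.0 × 1910 × 0.0008780 = 199.6 m³/day.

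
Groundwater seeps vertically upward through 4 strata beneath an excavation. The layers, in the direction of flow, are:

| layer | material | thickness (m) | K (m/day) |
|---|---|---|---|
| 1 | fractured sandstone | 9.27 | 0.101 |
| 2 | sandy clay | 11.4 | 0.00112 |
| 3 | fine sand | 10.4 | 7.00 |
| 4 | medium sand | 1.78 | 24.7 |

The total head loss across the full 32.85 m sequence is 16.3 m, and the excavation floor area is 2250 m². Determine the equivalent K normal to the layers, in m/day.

0.00320

Flow is perpendicular to layering, so the layers act in series and the equivalent K is the thickness-weighted harmonic mean.
Total thickness L = 9.27 + 11.4 + 10.4 + 1.78 = 32.85 m.
Σ(b_i/K_i) = 9.27/0.101 + 11.4/0.00112 + 10.4/7.00 + 1.78/24.7 = 10272 d.
K_eq = L / Σ(b_i/K_i) = 32.85 / 10272 = 0.003198 m/day.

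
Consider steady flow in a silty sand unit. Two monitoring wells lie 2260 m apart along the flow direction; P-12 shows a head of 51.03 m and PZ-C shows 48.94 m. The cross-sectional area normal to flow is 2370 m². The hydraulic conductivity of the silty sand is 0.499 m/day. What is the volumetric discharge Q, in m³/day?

Hydraulic gradient i = (51.03 − 48.94) / 2260 = 2.09 / 2260 = 0.0009248.
Darcy's law: Q = K · A · i = 0.4990 × 2370 × 0.0009248 = 1.094 m³/day.

1.09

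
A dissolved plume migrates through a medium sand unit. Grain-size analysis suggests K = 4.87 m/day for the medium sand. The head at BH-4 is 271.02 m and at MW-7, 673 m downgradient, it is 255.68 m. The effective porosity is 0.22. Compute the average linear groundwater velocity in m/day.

0.505

Hydraulic gradient i = (271.02 − 255.68) / 673 = 15.34 / 673 = 0.02279.
Darcy flux q = K · i = 4.870 × 0.02279 = 0.1110 m/day.
Seepage velocity v = q / n_e = 0.1110 / 0.22 = 0.5046 m/day.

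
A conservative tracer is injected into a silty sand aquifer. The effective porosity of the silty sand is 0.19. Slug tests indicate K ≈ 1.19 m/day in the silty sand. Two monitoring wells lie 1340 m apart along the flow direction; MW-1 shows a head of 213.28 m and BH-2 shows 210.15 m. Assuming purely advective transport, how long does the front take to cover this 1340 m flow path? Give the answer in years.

251

Hydraulic gradient i = (213.28 − 210.15) / 1340 = 3.13 / 1340 = 0.002336.
Darcy flux q = K · i = 1.190 × 0.002336 = 0.002780 m/day.
Seepage velocity v = q / n_e = 0.002780 / 0.19 = 0.01463 m/day.
Travel time t = L / v = 1340 / 0.01463 = 91595 days = 250.8 years.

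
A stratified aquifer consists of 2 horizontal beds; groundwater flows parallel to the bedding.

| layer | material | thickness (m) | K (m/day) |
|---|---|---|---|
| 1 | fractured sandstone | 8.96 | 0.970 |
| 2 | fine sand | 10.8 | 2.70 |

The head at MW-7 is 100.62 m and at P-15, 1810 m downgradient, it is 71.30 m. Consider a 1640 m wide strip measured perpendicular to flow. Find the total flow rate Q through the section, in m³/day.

Flow is parallel to layering, so each bed carries its own Darcy discharge and the transmissivities add.
Σ(K_i·b_i) = 0.970×8.96 + 2.70×10.8 = 37.85 m²/day.
Hydraulic gradient i = (100.62 − 71.30) / 1810 = 29.32 / 1810 = 0.01620.
Q = Σ(K_i·b_i) · W · i = 37.85 × 1640 × 0.01620 = 1006 m³/day.

1010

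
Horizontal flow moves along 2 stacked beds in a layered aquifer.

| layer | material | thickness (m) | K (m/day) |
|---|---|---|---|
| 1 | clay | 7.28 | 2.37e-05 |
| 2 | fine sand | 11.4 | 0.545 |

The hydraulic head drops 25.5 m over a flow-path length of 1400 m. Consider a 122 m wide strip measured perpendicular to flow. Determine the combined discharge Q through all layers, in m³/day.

Flow is parallel to layering, so each bed carries its own Darcy discharge and the transmissivities add.
Σ(K_i·b_i) = 2.37e-05×7.28 + 0.545×11.4 = 6.213 m²/day.
Hydraulic gradient i = Δh / L = 25.5 / 1400 = 0.01821.
Q = Σ(K_i·b_i) · W · i = 6.213 × 122 × 0.01821 = 13.81 m³/day.

13.8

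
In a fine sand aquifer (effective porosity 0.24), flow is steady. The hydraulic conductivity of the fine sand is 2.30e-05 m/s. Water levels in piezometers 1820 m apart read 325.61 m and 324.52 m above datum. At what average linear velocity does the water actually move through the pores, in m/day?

Convert K: 2.30e-05 m/s × 86400 = 1.987 m/day.
Hydraulic gradient i = (325.61 − 324.52) / 1820 = 1.09 / 1820 = 0.0005989.
Darcy flux q = K · i = 1.987 × 0.0005989 = 0.001190 m/day.
Seepage velocity v = q / n_e = 0.001190 / 0.24 = 0.004959 m/day.

0.00496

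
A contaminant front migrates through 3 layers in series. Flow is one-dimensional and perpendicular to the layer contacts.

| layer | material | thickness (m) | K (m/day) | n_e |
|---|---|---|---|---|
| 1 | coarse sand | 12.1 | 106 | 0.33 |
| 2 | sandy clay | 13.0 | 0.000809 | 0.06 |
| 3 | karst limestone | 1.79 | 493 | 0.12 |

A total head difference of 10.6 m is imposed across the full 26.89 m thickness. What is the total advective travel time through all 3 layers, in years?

With flow normal to the layers, continuity requires the same specific discharge q through every layer.
Σ(b_i/K_i) = 12.1/106 + 13.0/0.000809 + 1.79/493 = 16069 d.
q = Δh / Σ(b_i/K_i) = 10.6 / 16069 = 0.0006596 m/day.
In each layer the seepage velocity is v_i = q/n_i, so the layer transit time is t_i = b_i·n_i / q:
  layer 1 (coarse sand): t_1 = 12.1 × 0.33 / 0.0006596 = 6053 d
  layer 2 (sandy clay): t_2 = 13.0 × 0.06 / 0.0006596 = 1182 d
  layer 3 (karst limestone): t_3 = 1.79 × 0.12 / 0.0006596 = 325.6 d
Total t = Σ t_i = 7561 days = 20.70 years.

20.7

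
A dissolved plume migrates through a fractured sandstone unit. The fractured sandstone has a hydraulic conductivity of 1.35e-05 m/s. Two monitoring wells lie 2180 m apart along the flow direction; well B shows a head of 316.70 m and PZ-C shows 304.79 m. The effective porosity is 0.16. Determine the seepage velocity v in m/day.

0.0398

Convert K: 1.35e-05 m/s × 86400 = 1.166 m/day.
Hydraulic gradient i = (316.70 − 304.79) / 2180 = 11.91 / 2180 = 0.005463.
Darcy flux q = K · i = 1.166 × 0.005463 = 0.006372 m/day.
Seepage velocity v = q / n_e = 0.006372 / 0.16 = 0.03983 m/day.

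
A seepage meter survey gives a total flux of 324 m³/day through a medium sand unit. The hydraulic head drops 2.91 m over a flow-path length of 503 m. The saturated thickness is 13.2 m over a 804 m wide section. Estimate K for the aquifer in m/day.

Cross-sectional area A = 804 × 13.2 = 10613 m².
Hydraulic gradient i = Δh / L = 2.91 / 503 = 0.005785.
From Q = K·A·i, K = Q / (A·i) = 324 / (10613 × 0.005785) = 5.277 m/day.

5.28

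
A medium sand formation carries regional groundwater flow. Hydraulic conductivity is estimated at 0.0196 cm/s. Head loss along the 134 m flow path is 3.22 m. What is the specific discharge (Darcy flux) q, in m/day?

0.407

Convert K: 0.0196 cm/s × 864 = 16.93 m/day.
Hydraulic gradient i = Δh / L = 3.22 / 134 = 0.02403.
Specific discharge q = K · i = 16.93 × 0.02403 = 0.4069 m/day.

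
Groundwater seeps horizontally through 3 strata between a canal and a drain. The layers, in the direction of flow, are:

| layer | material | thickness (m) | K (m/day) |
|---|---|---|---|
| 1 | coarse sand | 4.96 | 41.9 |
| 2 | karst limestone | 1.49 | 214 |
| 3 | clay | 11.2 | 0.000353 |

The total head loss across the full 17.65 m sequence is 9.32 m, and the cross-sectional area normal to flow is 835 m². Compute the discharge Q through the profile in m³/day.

Flow is perpendicular to layering, so the layers act in series and the equivalent K is the thickness-weighted harmonic mean.
Total thickness L = 4.96 + 1.49 + 11.2 = 17.65 m.
Σ(b_i/K_i) = 4.96/41.9 + 1.49/214 + 11.2/0.000353 = 31728 d.
K_eq = L / Σ(b_i/K_i) = 17.65 / 31728 = 0.0005563 m/day.
Q = K_eq · A · (Δh/L) = 0.0005563 × 835 × (9.32/17.65) = 0.2453 m³/day.

0.245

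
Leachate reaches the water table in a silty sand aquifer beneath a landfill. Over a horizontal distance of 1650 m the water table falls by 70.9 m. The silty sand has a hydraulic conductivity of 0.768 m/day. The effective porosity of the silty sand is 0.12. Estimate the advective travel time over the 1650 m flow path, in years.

Hydraulic gradient i = Δh / L = 70.9 / 1650 = 0.04297.
Darcy flux q = K · i = 0.7680 × 0.04297 = 0.03300 m/day.
Seepage velocity v = q / n_e = 0.03300 / 0.12 = 0.2750 m/day.
Travel time t = L / v = 1650 / 0.2750 = 6000 days = 16.43 years.

16.4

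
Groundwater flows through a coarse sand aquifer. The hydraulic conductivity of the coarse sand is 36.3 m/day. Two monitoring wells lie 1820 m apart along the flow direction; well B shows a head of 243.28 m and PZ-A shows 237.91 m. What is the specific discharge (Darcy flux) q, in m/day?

0.107

Hydraulic gradient i = (243.28 − 237.91) / 1820 = 5.37 / 1820 = 0.002951.
Specific discharge q = K · i = 36.30 × 0.002951 = 0.1071 m/day.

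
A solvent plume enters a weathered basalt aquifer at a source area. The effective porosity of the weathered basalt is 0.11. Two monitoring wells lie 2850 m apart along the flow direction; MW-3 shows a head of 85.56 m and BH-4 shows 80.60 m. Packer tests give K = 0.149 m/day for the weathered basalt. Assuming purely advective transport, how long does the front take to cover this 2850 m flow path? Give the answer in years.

Hydraulic gradient i = (85.56 − 80.60) / 2850 = 4.96 / 2850 = 0.001740.
Darcy flux q = K · i = 0.1490 × 0.001740 = 0.0002593 m/day.
Seepage velocity v = q / n_e = 0.0002593 / 0.11 = 0.002357 m/day.
Travel time t = L / v = 2850 / 0.002357 = 1.209e+06 days = 3310 years.

3310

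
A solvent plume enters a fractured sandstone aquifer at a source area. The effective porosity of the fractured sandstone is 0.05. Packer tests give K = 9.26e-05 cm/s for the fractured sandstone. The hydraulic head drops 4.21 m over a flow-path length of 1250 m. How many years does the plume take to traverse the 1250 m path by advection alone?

Convert K: 9.26e-05 cm/s × 864 = 0.08001 m/day.
Hydraulic gradient i = Δh / L = 4.21 / 1250 = 0.003368.
Darcy flux q = K · i = 0.08001 × 0.003368 = 0.0002695 m/day.
Seepage velocity v = q / n_e = 0.0002695 / 0.05 = 0.005389 m/day.
Travel time t = L / v = 1250 / 0.005389 = 2.319e+05 days = 635.0 years.

635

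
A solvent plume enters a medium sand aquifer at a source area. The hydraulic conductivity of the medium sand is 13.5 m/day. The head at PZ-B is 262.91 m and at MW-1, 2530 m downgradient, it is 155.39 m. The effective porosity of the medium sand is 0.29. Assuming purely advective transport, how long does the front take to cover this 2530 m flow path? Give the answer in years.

Hydraulic gradient i = (262.91 − 155.39) / 2530 = 107.52 / 2530 = 0.04250.
Darcy flux q = K · i = 13.50 × 0.04250 = 0.5737 m/day.
Seepage velocity v = q / n_e = 0.5737 / 0.29 = 1.978 m/day.
Travel time t = L / v = 2530 / 1.978 = 1279 days = 3.501 years.

3.50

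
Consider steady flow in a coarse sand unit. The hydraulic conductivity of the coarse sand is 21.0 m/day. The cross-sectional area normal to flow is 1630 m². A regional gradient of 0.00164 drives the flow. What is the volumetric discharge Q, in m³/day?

56.1

Hydraulic gradient i = 0.00164.
Darcy's law: Q = K · A · i = 21.00 × 1630 × 0.001640 = 56.14 m³/day.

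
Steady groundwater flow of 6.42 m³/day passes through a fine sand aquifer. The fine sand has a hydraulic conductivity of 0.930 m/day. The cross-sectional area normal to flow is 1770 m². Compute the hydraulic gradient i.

From Q = K·A·i, i = Q / (K·A) = 6.42 / (0.9300 × 1770) = 0.003900.

0.00390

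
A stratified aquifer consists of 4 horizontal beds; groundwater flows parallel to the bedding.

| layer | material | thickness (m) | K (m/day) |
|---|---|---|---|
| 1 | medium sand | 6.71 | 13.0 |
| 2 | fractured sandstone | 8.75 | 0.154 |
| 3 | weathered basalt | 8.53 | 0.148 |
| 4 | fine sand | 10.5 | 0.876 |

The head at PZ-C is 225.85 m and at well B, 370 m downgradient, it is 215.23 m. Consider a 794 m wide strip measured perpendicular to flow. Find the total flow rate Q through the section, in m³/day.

Flow is parallel to layering, so each bed carries its own Darcy discharge and the transmissivities add.
Σ(K_i·b_i) = 13.0×6.71 + 0.154×8.75 + 0.148×8.53 + 0.876×10.5 = 99.04 m²/day.
Hydraulic gradient i = (225.85 − 215.23) / 370 = 10.62 / 370 = 0.02870.
Q = Σ(K_i·b_i) · W · i = 99.04 × 794 × 0.02870 = 2257 m³/day.

2260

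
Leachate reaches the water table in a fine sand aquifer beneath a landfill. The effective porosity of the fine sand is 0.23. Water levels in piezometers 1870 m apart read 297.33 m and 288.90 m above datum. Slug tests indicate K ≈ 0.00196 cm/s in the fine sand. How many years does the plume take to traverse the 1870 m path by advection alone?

Convert K: 0.00196 cm/s × 864 = 1.693 m/day.
Hydraulic gradient i = (297.33 − 288.90) / 1870 = 8.43 / 1870 = 0.004508.
Darcy flux q = K · i = 1.693 × 0.004508 = 0.007634 m/day.
Seepage velocity v = q / n_e = 0.007634 / 0.23 = 0.03319 m/day.
Travel time t = L / v = 1870 / 0.03319 = 56340 days = 154.2 years.

154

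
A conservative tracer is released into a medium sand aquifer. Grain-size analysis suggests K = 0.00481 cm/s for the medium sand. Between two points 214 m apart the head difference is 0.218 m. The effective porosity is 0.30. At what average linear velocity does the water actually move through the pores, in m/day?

0.0141

Convert K: 0.00481 cm/s × 864 = 4.156 m/day.
Hydraulic gradient i = Δh / L = 0.218 / 214 = 0.001019.
Darcy flux q = K · i = 4.156 × 0.001019 = 0.004234 m/day.
Seepage velocity v = q / n_e = 0.004234 / 0.30 = 0.01411 m/day.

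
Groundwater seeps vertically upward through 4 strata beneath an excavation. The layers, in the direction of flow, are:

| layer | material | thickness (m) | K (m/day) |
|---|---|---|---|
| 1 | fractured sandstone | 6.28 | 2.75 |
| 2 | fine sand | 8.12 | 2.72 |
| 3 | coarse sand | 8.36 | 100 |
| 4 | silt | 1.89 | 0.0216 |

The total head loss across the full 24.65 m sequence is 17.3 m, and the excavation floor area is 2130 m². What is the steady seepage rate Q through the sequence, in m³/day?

Flow is perpendicular to layering, so the layers act in series and the equivalent K is the thickness-weighted harmonic mean.
Total thickness L = 6.28 + 8.12 + 8.36 + 1.89 = 24.65 m.
Σ(b_i/K_i) = 6.28/2.75 + 8.12/2.72 + 8.36/100 + 1.89/0.0216 = 92.85 d.
K_eq = L / Σ(b_i/K_i) = 24.65 / 92.85 = 0.2655 m/day.
Q = K_eq · A · (Δh/L) = 0.2655 × 2130 × (17.3/24.65) = 396.9 m³/day.

397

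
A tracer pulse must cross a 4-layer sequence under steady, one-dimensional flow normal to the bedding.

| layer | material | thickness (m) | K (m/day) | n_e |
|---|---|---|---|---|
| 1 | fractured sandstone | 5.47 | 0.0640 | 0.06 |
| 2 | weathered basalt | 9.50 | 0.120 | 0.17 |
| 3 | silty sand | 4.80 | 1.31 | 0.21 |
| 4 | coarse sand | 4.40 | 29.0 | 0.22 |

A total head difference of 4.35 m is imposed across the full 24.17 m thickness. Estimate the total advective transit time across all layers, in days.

With flow normal to the layers, continuity requires the same specific discharge q through every layer.
Σ(b_i/K_i) = 5.47/0.0640 + 9.50/0.120 + 4.80/1.31 + 4.40/29.0 = 168.5 d.
q = Δh / Σ(b_i/K_i) = 4.35 / 168.5 = 0.02582 m/day.
In each layer the seepage velocity is v_i = q/n_i, so the layer transit time is t_i = b_i·n_i / q:
  layer 1 (fractured sandstone): t_1 = 5.47 × 0.06 / 0.02582 = 12.71 d
  layer 2 (weathered basalt): t_2 = 9.50 × 0.17 / 0.02582 = 62.54 d
  layer 3 (silty sand): t_3 = 4.80 × 0.21 / 0.02582 = 39.03 d
  layer 4 (coarse sand): t_4 = 4.40 × 0.22 / 0.02582 = 37.49 d
Total t = Σ t_i = 151.8 days.

152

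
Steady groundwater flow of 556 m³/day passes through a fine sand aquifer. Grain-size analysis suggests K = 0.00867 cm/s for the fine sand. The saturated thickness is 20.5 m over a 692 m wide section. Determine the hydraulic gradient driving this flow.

Convert K: 0.00867 cm/s × 864 = 7.491 m/day.
Cross-sectional area A = 692 × 20.5 = 14186 m².
From Q = K·A·i, i = Q / (K·A) = 556 / (7.491 × 14186) = 0.005232.

0.00523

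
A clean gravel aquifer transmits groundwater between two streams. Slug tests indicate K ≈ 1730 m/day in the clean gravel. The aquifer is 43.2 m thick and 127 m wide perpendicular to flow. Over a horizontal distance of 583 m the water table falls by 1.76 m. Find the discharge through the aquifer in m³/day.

28700

Cross-sectional area A = 127 × 43.2 = 5486 m².
Hydraulic gradient i = Δh / L = 1.76 / 583 = 0.003019.
Darcy's law: Q = K · A · i = 1730 × 5486 × 0.003019 = 28654 m³/day.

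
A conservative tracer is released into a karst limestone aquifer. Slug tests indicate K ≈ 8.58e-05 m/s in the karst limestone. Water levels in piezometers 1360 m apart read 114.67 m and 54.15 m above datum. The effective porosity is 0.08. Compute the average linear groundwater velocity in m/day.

4.12

Convert K: 8.58e-05 m/s × 86400 = 7.413 m/day.
Hydraulic gradient i = (114.67 − 54.15) / 1360 = 60.52 / 1360 = 0.04450.
Darcy flux q = K · i = 7.413 × 0.04450 = 0.3299 m/day.
Seepage velocity v = q / n_e = 0.3299 / 0.08 = 4.124 m/day.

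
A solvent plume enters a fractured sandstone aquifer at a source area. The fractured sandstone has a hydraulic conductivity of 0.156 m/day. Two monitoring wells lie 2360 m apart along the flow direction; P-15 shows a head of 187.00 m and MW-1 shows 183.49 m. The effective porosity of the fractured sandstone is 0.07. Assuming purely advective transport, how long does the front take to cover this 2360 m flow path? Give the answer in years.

1950

Hydraulic gradient i = (187.00 − 183.49) / 2360 = 3.51 / 2360 = 0.001487.
Darcy flux q = K · i = 0.1560 × 0.001487 = 0.0002320 m/day.
Seepage velocity v = q / n_e = 0.0002320 / 0.07 = 0.003315 m/day.
Travel time t = L / v = 2360 / 0.003315 = 7.120e+05 days = 1949 years.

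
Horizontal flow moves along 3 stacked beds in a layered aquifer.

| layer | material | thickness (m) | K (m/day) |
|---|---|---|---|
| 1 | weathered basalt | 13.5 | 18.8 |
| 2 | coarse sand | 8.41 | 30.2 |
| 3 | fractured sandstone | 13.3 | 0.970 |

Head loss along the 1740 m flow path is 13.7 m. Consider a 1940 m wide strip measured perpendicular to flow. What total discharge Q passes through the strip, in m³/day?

7950

Flow is parallel to layering, so each bed carries its own Darcy discharge and the transmissivities add.
Σ(K_i·b_i) = 18.8×13.5 + 30.2×8.41 + 0.970×13.3 = 520.7 m²/day.
Hydraulic gradient i = Δh / L = 13.7 / 1740 = 0.007874.
Q = Σ(K_i·b_i) · W · i = 520.7 × 1940 × 0.007874 = 7953 m³/day.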